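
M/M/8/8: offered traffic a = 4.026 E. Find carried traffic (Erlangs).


B(8,4.026) = 0.031241 (Erlang-B)
Carried load = a(1 − B) = 4.026·(1 − 0.031241) = 4.026·0.968759 = 3.9002 E

Final: 3.9002 Erlangs


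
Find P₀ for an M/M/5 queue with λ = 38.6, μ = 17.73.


a = λ/μ = 38.6/17.73 = 2.1771; ρ = a/c = 0.4354
Σ_{k=0}^{4} a^k/k! (terms k=0..4) = 1.00000 + 2.17710 + 2.36988 + 1.71983 + 0.93606 = 8.20287
Tail: a^5/(5!(1−ρ)) = 48.90946/(120·0.5646) = 0.72192
P₀ = 1/(8.20287 + 0.72192) = 1/8.92478 = 0.112048

Final: 0.112048


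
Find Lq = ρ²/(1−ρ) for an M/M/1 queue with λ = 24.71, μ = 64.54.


ρ = 24.71/64.54 = 0.3829
Lq = ρ²/(1−ρ) = 0.1466/0.6171 = 0.2375

Final: 0.2375


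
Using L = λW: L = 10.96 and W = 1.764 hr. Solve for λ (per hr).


λ = L/W = 10.96/1.764 = 6.2132 /hr

Final: 6.2132 /hr


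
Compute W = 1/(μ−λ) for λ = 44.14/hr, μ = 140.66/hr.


W = 1/(μ−λ) = 1/(140.66 − 44.14) = 1/96.52 = 0.01036 hr

Final: 0.01036 hr


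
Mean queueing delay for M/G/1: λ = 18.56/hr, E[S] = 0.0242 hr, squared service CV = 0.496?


ρ = λ·E[S] = 18.56·0.0242 = 0.4492
E[S²] = E[S]²(1+C_s²) = 0.0242²·(1+0.496) = 0.0008761
Wq = λ·E[S²]/(2(1−ρ)) = 18.56·0.0008761/(2·0.5508) = 0.01476 hr

Final: 0.01476 hr


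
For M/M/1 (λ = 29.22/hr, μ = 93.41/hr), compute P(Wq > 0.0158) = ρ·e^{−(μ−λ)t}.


ρ = 29.22/93.41 = 0.3128
P(Wq > t) = ρ·e^{−(μ−λ)t} = 0.3128·e^{−1.0142}
= 0.3128·0.362692 = 0.113455

Final: 0.113455


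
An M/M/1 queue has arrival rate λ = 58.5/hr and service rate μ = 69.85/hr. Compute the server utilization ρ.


ρ = λ/μ = 58.5/69.85 = 0.8375

Final: 0.8375


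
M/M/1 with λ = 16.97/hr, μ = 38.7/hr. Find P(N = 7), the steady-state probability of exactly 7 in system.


ρ = 16.97/38.7 = 0.4385
P_n = (1−ρ)·ρ^n = (1 − 0.4385)·0.4385^7 = 0.5615·0.003117 = 0.001750

Final: 0.001750


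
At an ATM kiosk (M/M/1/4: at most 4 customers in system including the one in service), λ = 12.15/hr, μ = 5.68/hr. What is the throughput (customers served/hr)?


ρ = 2.1391; P_K = (1−ρ)ρ^4/(1−ρ^5) = 0.544672
λ_eff = λ(1 − P_K) = 12.15·(1 − 0.544672) = 12.15·0.455328 = 5.5322 /hr

Final: 5.5322 /hr


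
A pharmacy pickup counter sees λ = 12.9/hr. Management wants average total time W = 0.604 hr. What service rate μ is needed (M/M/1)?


W = 1/(μ−λ) ⇒ μ − λ = 1/W = 1/0.604 = 1.6556
μ = λ + 1/W = 12.9 + 1.6556 = 14.5556 per hr

Final: 14.5556 /hr


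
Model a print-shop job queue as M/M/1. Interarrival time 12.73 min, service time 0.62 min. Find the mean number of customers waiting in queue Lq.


λ = 60/12.73 = 4.7133 /hr
μ = 60/0.62 = 96.7742 /hr
ρ = λ/μ = 4.7133/96.7742 = 0.04870
Lq = ρ²/(1−ρ) = 0.002372/0.9513 = 0.002494

Final: 0.002494


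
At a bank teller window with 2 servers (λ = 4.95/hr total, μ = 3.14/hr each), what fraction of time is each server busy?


ρ = λ/(cμ) = 4.95/(2·3.14) = 4.95/6.28 = 0.7882

Final: 0.7882


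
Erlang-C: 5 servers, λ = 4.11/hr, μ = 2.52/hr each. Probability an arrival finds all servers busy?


a = λ/μ = 1.6310; ρ = a/5 = 0.3262
P₀ = 0.195253 (from M/M/c formula)
C(c,a) = [a^c/(c!(1−ρ))]·P₀ = [11.54002/(120·0.6738)]·0.195253
= 0.14272·0.195253 = 0.027867

Final: 0.027867


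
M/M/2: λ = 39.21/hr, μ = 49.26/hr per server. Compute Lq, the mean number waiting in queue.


a = λ/μ = 0.7960; ρ = a/2 = 0.3980
P₀ = 0.430625
Lq = P₀·a^c·ρ / (c!·(1−ρ)²) = 0.430625·0.63358·0.3980/(2·0.36242)
= 0.14981

Final: 0.14981


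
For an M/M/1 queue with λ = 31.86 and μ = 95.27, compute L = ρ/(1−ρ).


ρ = λ/μ = 31.86/95.27 = 0.3344
L = ρ/(1−ρ) = 0.3344/(1 − 0.3344) = 0.3344/0.6656 = 0.5024

Final: 0.5024


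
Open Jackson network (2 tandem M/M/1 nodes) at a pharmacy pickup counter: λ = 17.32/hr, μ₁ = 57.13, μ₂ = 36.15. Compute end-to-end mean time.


Each node sees arrival rate λ = 17.32/hr (tandem ⇒ throughput preserved).
W₁ = 1/(μ₁−λ) = 1/(57.13−17.32) = 0.02512 hr
W₂ = 1/(μ₂−λ) = 1/(36.15−17.32) = 0.05311 hr
W_total = W₁ + W₂ = 0.02512 + 0.05311 = 0.07823 hr

Final: 0.07823 hr


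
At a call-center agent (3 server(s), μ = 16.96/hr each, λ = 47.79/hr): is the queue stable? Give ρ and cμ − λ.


Total capacity cμ = 3·16.96 = 50.88/hr
ρ = λ/(cμ) = 47.79/50.88 = 0.9393
Stable ⇔ ρ < 1: YES
Spare capacity = cμ − λ = 50.88 − 47.79 = 3.09/hr

Final: ρ = 0.9393; stable; margin = 3.09/hr


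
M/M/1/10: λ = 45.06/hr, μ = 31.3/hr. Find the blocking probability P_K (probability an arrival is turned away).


ρ = λ/μ = 45.06/31.3 = 1.4396
P_K = (1−ρ)ρ^K/(1−ρ^(K+1)) = (-0.4396·38.235652)/(1 − 55.044680)
= -16.809028/-54.044680 = 0.311021

Final: 0.311021


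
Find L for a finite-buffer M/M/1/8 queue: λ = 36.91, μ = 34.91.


ρ = 36.91/34.91 = 1.0573
L = ρ[1 − (K+1)ρ^K + Kρ^(K+1)] / [(1−ρ)(1−ρ^(K+1))]
Numerator: 1.0573·(1 − 9·1.561542 + 8·1.651003) = 0.162977
Denominator: (-0.05729)·(-0.651003) = 0.037296
L = 0.162977/0.037296 = 4.3698

Final: 4.3698


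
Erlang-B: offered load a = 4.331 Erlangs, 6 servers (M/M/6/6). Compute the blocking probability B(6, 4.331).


B(c,a) = (a^c/c!) / Σ_{k=0}^{c} a^k/k!
a^6/6! = 9.166354
Σ terms (k=0..6): 1.00000 + 4.33100 + 9.37878 + 13.53983 + 14.66025 + 12.69871 + 9.16635 = 64.774933
B = 9.166354/64.774933 = 0.141511

Final: 0.141511


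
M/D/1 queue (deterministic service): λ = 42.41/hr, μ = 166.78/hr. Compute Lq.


ρ = 42.41/166.78 = 0.2543
M/D/1: Lq = ρ²/(2(1−ρ)) = 0.06466/(2·0.7457) = 0.04336

Final: 0.04336


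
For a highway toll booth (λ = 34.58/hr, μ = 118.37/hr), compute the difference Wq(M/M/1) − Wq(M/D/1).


ρ = 34.58/118.37 = 0.2921
Wq(M/M/1) = ρ/(μ−λ) = 0.2921/83.79 = 0.003487 hr
Wq(M/D/1) = ρ/(2(μ−λ)) = 0.001743 hr
Savings = 0.003487 − 0.001743 = 0.001743 hr

Final: 0.001743 hr


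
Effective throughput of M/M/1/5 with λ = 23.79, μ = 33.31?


ρ = 0.7142; P_K = (1−ρ)ρ^5/(1−ρ^6) = 0.061235
λ_eff = λ(1 − P_K) = 23.79·(1 − 0.061235) = 23.79·0.938765 = 22.3332 /hr

Final: 22.3332 /hr


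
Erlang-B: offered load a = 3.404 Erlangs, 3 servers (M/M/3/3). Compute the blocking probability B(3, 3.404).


B(c,a) = (a^c/c!) / Σ_{k=0}^{c} a^k/k!
a^3/3! = 6.573814
Σ terms (k=0..3): 1.00000 + 3.40400 + 5.79361 + 6.57381 = 16.771422
B = 6.573814/16.771422 = 0.391965

Final: 0.391965


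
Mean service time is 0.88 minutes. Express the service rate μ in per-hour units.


μ = 1/(service time) in consistent units.
1 hour = 60 min, so μ = 60/0.88 = 68.1818 per hour

Final: 68.1818 /hr


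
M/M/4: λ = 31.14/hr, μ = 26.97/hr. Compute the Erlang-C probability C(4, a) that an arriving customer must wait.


a = λ/μ = 1.1546; ρ = a/4 = 0.2887
P₀ = 0.314284 (from M/M/c formula)
C(c,a) = [a^c/(c!(1−ρ))]·P₀ = [1.77726/(24·0.7113)]·0.314284
= 0.10410·0.314284 = 0.032718

Final: 0.032718


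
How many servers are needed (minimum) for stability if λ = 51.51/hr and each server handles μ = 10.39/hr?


Stability requires cμ > λ ⇔ c > λ/μ.
λ/μ = 51.51/10.39 = 4.9577
Minimum integer c = ⌊4.9577⌋ + 1 = 5
Check: 5·10.39 = 51.95 > 51.51, while 4·10.39 = 41.56 ≤ 51.51

Final: 5 servers


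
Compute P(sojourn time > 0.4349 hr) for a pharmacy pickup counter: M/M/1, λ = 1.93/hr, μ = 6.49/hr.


W ~ Exponential(μ−λ) for M/M/1.
μ − λ = 6.49 − 1.93 = 4.5600
P(W > t) = e^{−(μ−λ)t} = e^{−1.9831} = 0.137636

Final: 0.137636


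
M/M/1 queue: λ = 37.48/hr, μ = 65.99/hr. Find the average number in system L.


ρ = λ/μ = 37.48/65.99 = 0.5680
L = ρ/(1−ρ) = 0.5680/(1 − 0.5680) = 0.5680/0.4320 = 1.3146

Final: 1.3146


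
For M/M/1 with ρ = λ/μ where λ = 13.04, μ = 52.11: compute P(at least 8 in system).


ρ = 13.04/52.11 = 0.2502
P(N ≥ n) = ρ^n = 0.2502^8 = 0.00001538

Final: 0.00001538


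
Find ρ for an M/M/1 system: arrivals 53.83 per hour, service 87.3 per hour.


ρ = λ/μ = 53.83/87.3 = 0.6166

Final: 0.6166


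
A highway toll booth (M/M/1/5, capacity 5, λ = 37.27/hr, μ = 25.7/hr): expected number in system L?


ρ = 37.27/25.7 = 1.4502
L = ρ[1 − (K+1)ρ^K + Kρ^(K+1)] / [(1−ρ)(1−ρ^(K+1))]
Numerator: 1.4502·(1 − 6·6.414035 + 5·9.301599) = 13.086242
Denominator: (-0.4502)·(-8.301599) = 3.737335
L = 13.086242/3.737335 = 3.5015

Final: 3.5015


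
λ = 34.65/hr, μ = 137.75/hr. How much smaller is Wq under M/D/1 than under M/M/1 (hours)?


ρ = 34.65/137.75 = 0.2515
Wq(M/M/1) = ρ/(μ−λ) = 0.2515/103.10 = 0.002440 hr
Wq(M/D/1) = ρ/(2(μ−λ)) = 0.001220 hr
Savings = 0.002440 − 0.001220 = 0.001220 hr

Final: 0.001220 hr


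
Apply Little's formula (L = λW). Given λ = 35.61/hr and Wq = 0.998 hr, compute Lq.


Lq = λWq = 35.61·0.998 = 35.5388

Final: 35.5388


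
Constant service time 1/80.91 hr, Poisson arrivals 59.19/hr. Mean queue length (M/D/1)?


ρ = 59.19/80.91 = 0.7316
M/D/1: Lq = ρ²/(2(1−ρ)) = 0.5352/(2·0.2684) = 0.99679

Final: 0.99679


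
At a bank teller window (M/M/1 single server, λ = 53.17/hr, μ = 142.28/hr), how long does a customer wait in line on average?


ρ = 53.17/142.28 = 0.3737
Wq = ρ/(μ−λ) = 0.3737/(142.28 − 53.17) = 0.3737/89.11 = 0.004194 hr

Final: 0.004194 hr


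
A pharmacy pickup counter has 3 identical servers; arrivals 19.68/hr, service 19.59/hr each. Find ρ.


ρ = λ/(cμ) = 19.68/(3·19.59) = 19.68/58.77 = 0.3349

Final: 0.3349


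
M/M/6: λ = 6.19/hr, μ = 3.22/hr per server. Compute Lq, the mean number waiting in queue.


a = λ/μ = 1.9224; ρ = a/6 = 0.3204
P₀ = 0.146091
Lq = P₀·a^c·ρ / (c!·(1−ρ)²) = 0.146091·50.46714·0.3204/(720·0.46187)
= 0.007103

Final: 0.007103


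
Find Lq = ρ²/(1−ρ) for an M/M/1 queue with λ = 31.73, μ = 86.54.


ρ = 31.73/86.54 = 0.3667
Lq = ρ²/(1−ρ) = 0.1344/0.6333 = 0.2123

Final: 0.2123


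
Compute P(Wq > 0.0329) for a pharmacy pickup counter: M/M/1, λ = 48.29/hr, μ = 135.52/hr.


ρ = 48.29/135.52 = 0.3563
P(Wq > t) = ρ·e^{−(μ−λ)t} = 0.3563·e^{−2.8699}
= 0.3563·0.056706 = 0.020206

Final: 0.020206


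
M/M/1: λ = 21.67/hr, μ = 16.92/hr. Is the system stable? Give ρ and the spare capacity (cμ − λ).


Total capacity cμ = 1·16.92 = 16.92/hr
ρ = λ/(cμ) = 21.67/16.92 = 1.2807
Stable ⇔ ρ < 1: NO
Spare capacity = cμ − λ = 16.92 − 21.67 = -4.75/hr

Final: ρ = 1.2807; unstable; margin = -4.75/hr


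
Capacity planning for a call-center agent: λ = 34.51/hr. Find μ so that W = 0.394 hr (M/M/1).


W = 1/(μ−λ) ⇒ μ − λ = 1/W = 1/0.394 = 2.5381
μ = λ + 1/W = 34.51 + 2.5381 = 37.0481 per hr

Final: 37.0481 /hr


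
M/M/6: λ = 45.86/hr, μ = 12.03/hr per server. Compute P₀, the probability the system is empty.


a = λ/μ = 45.86/12.03 = 3.8121; ρ = a/c = 0.6354
Σ_{k=0}^{5} a^k/k! (terms k=0..5) = 1.00000 + 3.81214 + 7.26619 + 9.23324 + 8.79959 + 6.70905 = 36.82020
Tail: a^6/(6!(1−ρ)) = 3069.09646/(720·0.3646) = 11.68985
P₀ = 1/(36.82020 + 11.68985) = 1/48.51006 = 0.020614

Final: 0.020614


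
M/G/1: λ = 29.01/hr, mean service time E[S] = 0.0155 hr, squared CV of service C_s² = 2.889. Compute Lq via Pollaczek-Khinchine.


ρ = λ·E[S] = 29.01·0.0155 = 0.4497
Lq = ρ²(1+C_s²)/(2(1−ρ)) = 0.2022·(1+2.889)/(2·0.5503)
= 0.2022·3.8890/1.1007 = 0.71438

Final: 0.71438


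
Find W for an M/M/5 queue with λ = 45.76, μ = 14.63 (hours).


a = 3.1278; ρ = 0.6256; P₀ = 0.040371
Lq = P₀·a^c·ρ/(c!(1−ρ)²) = 0.44938
Wq = Lq/λ = 0.44938/45.76 = 0.009820 hr
W = Wq + 1/μ = 0.009820 + 0.06835 = 0.07817 hr

Final: 0.07817 hr


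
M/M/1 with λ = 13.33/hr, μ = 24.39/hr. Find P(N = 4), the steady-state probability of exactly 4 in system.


ρ = 13.33/24.39 = 0.5465
P_n = (1−ρ)·ρ^n = (1 − 0.5465)·0.5465^4 = 0.4535·0.089222 = 0.040459

Final: 0.040459


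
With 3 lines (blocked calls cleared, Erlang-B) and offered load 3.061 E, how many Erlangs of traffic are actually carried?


B(3,3.061) = 0.353403 (Erlang-B)
Carried load = a(1 − B) = 3.061·(1 − 0.353403) = 3.061·0.646597 = 1.9792 E

Final: 1.9792 Erlangs


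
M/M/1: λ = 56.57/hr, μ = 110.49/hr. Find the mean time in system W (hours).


W = 1/(μ−λ) = 1/(110.49 − 56.57) = 1/53.92 = 0.01855 hr

Final: 0.01855 hr


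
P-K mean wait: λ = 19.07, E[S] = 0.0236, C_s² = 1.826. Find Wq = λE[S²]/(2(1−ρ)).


ρ = λ·E[S] = 19.07·0.0236 = 0.4501
E[S²] = E[S]²(1+C_s²) = 0.0236²·(1+1.826) = 0.001574
Wq = λ·E[S²]/(2(1−ρ)) = 19.07·0.001574/(2·0.5499) = 0.02729 hr

Final: 0.02729 hr


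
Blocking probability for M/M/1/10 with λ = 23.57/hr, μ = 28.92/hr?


ρ = λ/μ = 23.57/28.92 = 0.8150
P_K = (1−ρ)ρ^K/(1−ρ^(K+1)) = (0.1850·0.129304)/(1 − 0.105384)
= 0.023920/0.894616 = 0.026738

Final: 0.026738


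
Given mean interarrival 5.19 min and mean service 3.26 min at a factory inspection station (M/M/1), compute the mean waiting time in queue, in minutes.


λ = 60/5.19 = 11.5607 /hr
μ = 60/3.26 = 18.4049 /hr
ρ = λ/μ = 11.5607/18.4049 = 0.6281
Wq = ρ/(μ−λ) = 0.6281/(18.4049−11.5607) = 0.09178 hr
In minutes: 0.09178·60 = 5.507 min

Final: 5.507 min


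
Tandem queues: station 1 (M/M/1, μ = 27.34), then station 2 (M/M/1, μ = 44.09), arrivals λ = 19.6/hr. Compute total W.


Each node sees arrival rate λ = 19.6/hr (tandem ⇒ throughput preserved).
W₁ = 1/(μ₁−λ) = 1/(27.34−19.6) = 0.12920 hr
W₂ = 1/(μ₂−λ) = 1/(44.09−19.6) = 0.04083 hr
W_total = W₁ + W₂ = 0.12920 + 0.04083 = 0.17003 hr

Final: 0.17003 hr


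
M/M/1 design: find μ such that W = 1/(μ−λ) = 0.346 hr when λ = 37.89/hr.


W = 1/(μ−λ) ⇒ μ − λ = 1/W = 1/0.346 = 2.8902
μ = λ + 1/W = 37.89 + 2.8902 = 40.7802 per hr

Final: 40.7802 /hr


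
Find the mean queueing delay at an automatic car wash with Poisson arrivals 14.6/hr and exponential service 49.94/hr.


ρ = 14.6/49.94 = 0.2924
Wq = ρ/(μ−λ) = 0.2924/(49.94 − 14.6) = 0.2924/35.34 = 0.008273 hr

Final: 0.008273 hr


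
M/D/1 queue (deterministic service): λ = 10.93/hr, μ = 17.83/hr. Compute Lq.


ρ = 10.93/17.83 = 0.6130
M/D/1: Lq = ρ²/(2(1−ρ)) = 0.3758/(2·0.3870) = 0.48552

Final: 0.48552


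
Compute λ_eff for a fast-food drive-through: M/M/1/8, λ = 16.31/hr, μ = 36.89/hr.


ρ = 0.4421; P_K = (1−ρ)ρ^8/(1−ρ^9) = 0.0008150
λ_eff = λ(1 − P_K) = 16.31·(1 − 0.0008150) = 16.31·0.999185 = 16.2967 /hr

Final: 16.2967 /hr


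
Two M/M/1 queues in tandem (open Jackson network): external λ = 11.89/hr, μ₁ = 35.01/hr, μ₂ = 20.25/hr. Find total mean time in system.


Each node sees arrival rate λ = 11.89/hr (tandem ⇒ throughput preserved).
W₁ = 1/(μ₁−λ) = 1/(35.01−11.89) = 0.04325 hr
W₂ = 1/(μ₂−λ) = 1/(20.25−11.89) = 0.11962 hr
W_total = W₁ + W₂ = 0.04325 + 0.11962 = 0.16287 hr

Final: 0.16287 hr


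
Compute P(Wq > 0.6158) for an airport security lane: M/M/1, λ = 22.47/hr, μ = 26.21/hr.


ρ = 22.47/26.21 = 0.8573
P(Wq > t) = ρ·e^{−(μ−λ)t} = 0.8573·e^{−2.3031}
= 0.8573·0.099949 = 0.085687

Final: 0.085687


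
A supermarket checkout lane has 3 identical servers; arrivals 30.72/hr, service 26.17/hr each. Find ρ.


ρ = λ/(cμ) = 30.72/(3·26.17) = 30.72/78.51 = 0.3913

Final: 0.3913


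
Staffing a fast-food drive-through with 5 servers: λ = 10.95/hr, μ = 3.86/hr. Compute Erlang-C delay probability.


a = λ/μ = 2.8368; ρ = a/5 = 0.5674
P₀ = 0.055859 (from M/M/c formula)
C(c,a) = [a^c/(c!(1−ρ))]·P₀ = [183.71054/(120·0.4326)]·0.055859
= 3.53854·0.055859 = 0.197660

Final: 0.197660


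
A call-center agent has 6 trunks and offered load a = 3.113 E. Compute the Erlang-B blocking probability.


B(c,a) = (a^c/c!) / Σ_{k=0}^{c} a^k/k!
a^6/6! = 1.263986
Σ terms (k=0..6): 1.00000 + 3.11300 + 4.84538 + 5.02789 + 3.91296 + 2.43621 + 1.26399 = 21.599431
B = 1.263986/21.599431 = 0.058519

Final: 0.058519


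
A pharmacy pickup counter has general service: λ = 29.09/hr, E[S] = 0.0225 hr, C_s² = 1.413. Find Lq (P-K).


ρ = λ·E[S] = 29.09·0.0225 = 0.6545
Lq = ρ²(1+C_s²)/(2(1−ρ)) = 0.4284·(1+1.413)/(2·0.3455)
= 0.4284·2.4130/0.6909 = 1.49611

Final: 1.49611


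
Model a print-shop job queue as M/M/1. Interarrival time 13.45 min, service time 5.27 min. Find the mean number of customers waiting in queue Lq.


λ = 60/13.45 = 4.4610 /hr
μ = 60/5.27 = 11.3852 /hr
ρ = λ/μ = 4.4610/11.3852 = 0.3918
Lq = ρ²/(1−ρ) = 0.1535/0.6082 = 0.2524

Final: 0.2524


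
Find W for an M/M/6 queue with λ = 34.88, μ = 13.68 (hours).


a = 2.5497; ρ = 0.4250; P₀ = 0.077607
Lq = P₀·a^c·ρ/(c!(1−ρ)²) = 0.03806
Wq = Lq/λ = 0.03806/34.88 = 0.001091 hr
W = Wq + 1/μ = 0.001091 + 0.07310 = 0.07419 hr

Final: 0.07419 hr


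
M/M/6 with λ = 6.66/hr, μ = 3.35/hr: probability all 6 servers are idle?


a = λ/μ = 6.66/3.35 = 1.9881; ρ = a/c = 0.3313
Σ_{k=0}^{5} a^k/k! (terms k=0..5) = 1.00000 + 1.98806 + 1.97619 + 1.30960 + 0.65089 + 0.25880 = 7.18353
Tail: a^6/(6!(1−ρ)) = 61.74141/(720·0.6687) = 0.12825
P₀ = 1/(7.18353 + 0.12825) = 1/7.31178 = 0.136766

Final: 0.136766


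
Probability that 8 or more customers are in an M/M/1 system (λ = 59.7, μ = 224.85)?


ρ = 59.7/224.85 = 0.2655
P(N ≥ n) = ρ^n = 0.2655^8 = 0.00002470

Final: 0.00002470


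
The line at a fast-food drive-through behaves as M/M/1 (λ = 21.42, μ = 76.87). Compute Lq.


ρ = 21.42/76.87 = 0.2787
Lq = ρ²/(1−ρ) = 0.07765/0.7213 = 0.1076

Final: 0.1076


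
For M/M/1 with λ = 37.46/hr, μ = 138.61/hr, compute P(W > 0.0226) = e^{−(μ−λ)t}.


W ~ Exponential(μ−λ) for M/M/1.
μ − λ = 138.61 − 37.46 = 101.1500
P(W > t) = e^{−(μ−λ)t} = e^{−2.2860} = 0.101673

Final: 0.101673


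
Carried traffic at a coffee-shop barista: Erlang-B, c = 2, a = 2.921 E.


B(2,2.921) = 0.521077 (Erlang-B)
Carried load = a(1 − B) = 2.921·(1 − 0.521077) = 2.921·0.478923 = 1.3989 E

Final: 1.3989 Erlangs


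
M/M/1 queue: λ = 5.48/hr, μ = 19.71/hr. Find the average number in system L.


ρ = λ/μ = 5.48/19.71 = 0.2780
L = ρ/(1−ρ) = 0.2780/(1 − 0.2780) = 0.2780/0.7220 = 0.3851

Final: 0.3851


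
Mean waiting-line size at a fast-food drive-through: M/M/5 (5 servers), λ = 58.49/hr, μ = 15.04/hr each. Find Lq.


a = λ/μ = 3.8890; ρ = a/5 = 0.7778
P₀ = 0.015350
Lq = P₀·a^c·ρ / (c!·(1−ρ)²) = 0.015350·889.54705·0.7778/(120·0.04938)
= 1.79248

Final: 1.79248


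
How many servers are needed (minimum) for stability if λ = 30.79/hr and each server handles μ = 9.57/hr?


Stability requires cμ > λ ⇔ c > λ/μ.
λ/μ = 30.79/9.57 = 3.2173
Minimum integer c = ⌊3.2173⌋ + 1 = 4
Check: 4·9.57 = 38.28 > 30.79, while 3·9.57 = 28.71 ≤ 30.79

Final: 4 servers


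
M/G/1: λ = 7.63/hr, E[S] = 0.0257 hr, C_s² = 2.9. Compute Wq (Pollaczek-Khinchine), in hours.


ρ = λ·E[S] = 7.63·0.0257 = 0.1961
E[S²] = E[S]²(1+C_s²) = 0.0257²·(1+2.9) = 0.002576
Wq = λ·E[S²]/(2(1−ρ)) = 7.63·0.002576/(2·0.8039) = 0.01222 hr

Final: 0.01222 hr


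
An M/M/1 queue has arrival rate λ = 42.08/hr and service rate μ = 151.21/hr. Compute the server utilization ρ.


ρ = λ/μ = 42.08/151.21 = 0.2783

Final: 0.2783


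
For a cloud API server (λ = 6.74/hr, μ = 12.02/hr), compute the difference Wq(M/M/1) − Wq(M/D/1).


ρ = 6.74/12.02 = 0.5607
Wq(M/M/1) = ρ/(μ−λ) = 0.5607/5.28 = 0.10620 hr
Wq(M/D/1) = ρ/(2(μ−λ)) = 0.05310 hr
Savings = 0.10620 − 0.05310 = 0.05310 hr

Final: 0.05310 hr


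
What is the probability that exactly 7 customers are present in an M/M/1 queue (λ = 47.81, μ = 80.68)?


ρ = 47.81/80.68 = 0.5926
P_n = (1−ρ)·ρ^n = (1 − 0.5926)·0.5926^7 = 0.4074·0.025661 = 0.010455

Final: 0.010455


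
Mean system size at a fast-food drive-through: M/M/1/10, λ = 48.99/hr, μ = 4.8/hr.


ρ = 48.99/4.8 = 10.2063
L = ρ[1 − (K+1)ρ^K + Kρ^(K+1)] / [(1−ρ)(1−ρ^(K+1))]
Numerator: 10.2063·(1 − 11·12264843778.127172 + 10·125178061810.510452) = 11399027253629.814453
Denominator: (-9.2063)·(-125178061809.510452) = 1152420531533.805664
L = 11399027253629.814453/1152420531533.805664 = 9.8914

Final: 9.8914


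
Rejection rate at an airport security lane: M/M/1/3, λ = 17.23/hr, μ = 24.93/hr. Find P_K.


ρ = λ/μ = 17.23/24.93 = 0.6911
P_K = (1−ρ)ρ^K/(1−ρ^(K+1)) = (0.3089·0.330133)/(1 − 0.228167)
= 0.101966/0.771833 = 0.132109

Final: 0.132109


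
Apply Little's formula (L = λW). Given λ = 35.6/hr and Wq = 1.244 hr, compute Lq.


Lq = λWq = 35.6·1.244 = 44.2864

Final: 44.2864


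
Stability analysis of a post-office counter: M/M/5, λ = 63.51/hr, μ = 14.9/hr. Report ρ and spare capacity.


Total capacity cμ = 5·14.9 = 74.50/hr
ρ = λ/(cμ) = 63.51/74.50 = 0.8525
Stable ⇔ ρ < 1: YES
Spare capacity = cμ − λ = 74.50 − 63.51 = 10.99/hr

Final: ρ = 0.8525; stable; margin = 10.99/hr


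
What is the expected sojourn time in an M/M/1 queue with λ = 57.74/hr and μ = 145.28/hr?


W = 1/(μ−λ) = 1/(145.28 − 57.74) = 1/87.54 = 0.01142 hr

Final: 0.01142 hr


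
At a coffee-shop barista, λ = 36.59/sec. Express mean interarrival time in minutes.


Mean interarrival time = 1/λ = 1/36.59 second = 0.02733 second
In minutes: 0.02733 × 0.0166667 = 0.0004555 min

Final: 0.0004555 min


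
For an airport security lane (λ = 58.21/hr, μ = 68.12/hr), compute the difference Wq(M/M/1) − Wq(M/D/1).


ρ = 58.21/68.12 = 0.8545
Wq(M/M/1) = ρ/(μ−λ) = 0.8545/9.91 = 0.08623 hr
Wq(M/D/1) = ρ/(2(μ−λ)) = 0.04311 hr
Savings = 0.08623 − 0.04311 = 0.04311 hr

Final: 0.04311 hr


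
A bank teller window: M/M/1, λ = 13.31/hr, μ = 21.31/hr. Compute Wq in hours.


ρ = 13.31/21.31 = 0.6246
Wq = ρ/(μ−λ) = 0.6246/(21.31 − 13.31) = 0.6246/8.00 = 0.07807 hr

Final: 0.07807 hr


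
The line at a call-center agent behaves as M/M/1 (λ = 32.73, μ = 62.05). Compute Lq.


ρ = 32.73/62.05 = 0.5275
Lq = ρ²/(1−ρ) = 0.2782/0.4725 = 0.5888

Final: 0.5888


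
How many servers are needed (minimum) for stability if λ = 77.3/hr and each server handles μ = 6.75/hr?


Stability requires cμ > λ ⇔ c > λ/μ.
λ/μ = 77.3/6.75 = 11.4519
Minimum integer c = ⌊11.4519⌋ + 1 = 12
Check: 12·6.75 = 81.00 > 77.3, while 11·6.75 = 74.25 ≤ 77.3

Final: 12 servers


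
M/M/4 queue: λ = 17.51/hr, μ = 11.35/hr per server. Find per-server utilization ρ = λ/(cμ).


ρ = λ/(cμ) = 17.51/(4·11.35) = 17.51/45.40 = 0.3857

Final: 0.3857


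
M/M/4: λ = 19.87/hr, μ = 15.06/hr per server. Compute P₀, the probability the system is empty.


a = λ/μ = 19.87/15.06 = 1.3194; ρ = a/c = 0.3298
Σ_{k=0}^{3} a^k/k! (terms k=0..3) = 1.00000 + 1.31939 + 0.87039 + 0.38280 = 3.57258
Tail: a^4/(4!(1−ρ)) = 3.03034/(24·0.6702) = 0.18841
P₀ = 1/(3.57258 + 0.18841) = 1/3.76099 = 0.265887

Final: 0.265887


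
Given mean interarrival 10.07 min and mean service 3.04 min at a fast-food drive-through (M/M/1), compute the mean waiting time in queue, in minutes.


λ = 60/10.07 = 5.9583 /hr
μ = 60/3.04 = 19.7368 /hr
ρ = λ/μ = 5.9583/19.7368 = 0.3019
Wq = ρ/(μ−λ) = 0.3019/(19.7368−5.9583) = 0.02191 hr
In minutes: 0.02191·60 = 1.315 min

Final: 1.315 min


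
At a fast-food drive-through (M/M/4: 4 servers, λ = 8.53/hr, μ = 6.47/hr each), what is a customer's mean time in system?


a = 1.3184; ρ = 0.3296; P₀ = 0.266157
Lq = P₀·a^c·ρ/(c!(1−ρ)²) = 0.02457
Wq = Lq/λ = 0.02457/8.53 = 0.002881 hr
W = Wq + 1/μ = 0.002881 + 0.15456 = 0.15744 hr

Final: 0.15744 hr


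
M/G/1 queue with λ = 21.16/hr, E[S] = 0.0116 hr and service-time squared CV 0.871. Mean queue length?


ρ = λ·E[S] = 21.16·0.0116 = 0.2455
Lq = ρ²(1+C_s²)/(2(1−ρ)) = 0.06025·(1+0.871)/(2·0.7545)
= 0.06025·1.8710/1.5091 = 0.07470

Final: 0.07470


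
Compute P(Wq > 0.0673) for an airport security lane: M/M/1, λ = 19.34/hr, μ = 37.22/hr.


ρ = 19.34/37.22 = 0.5196
P(Wq > t) = ρ·e^{−(μ−λ)t} = 0.5196·e^{−1.2033}
= 0.5196·0.300195 = 0.155985

Final: 0.155985


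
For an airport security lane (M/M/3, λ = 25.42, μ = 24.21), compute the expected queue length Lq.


a = λ/μ = 1.0500; ρ = a/3 = 0.3500
P₀ = 0.345064
Lq = P₀·a^c·ρ / (c!·(1−ρ)²) = 0.345064·1.15756·0.3500/(6·0.42251)
= 0.05515

Final: 0.05515


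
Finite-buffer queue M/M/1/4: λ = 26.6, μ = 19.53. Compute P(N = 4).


ρ = λ/μ = 26.6/19.53 = 1.3620
P_K = (1−ρ)ρ^K/(1−ρ^(K+1)) = (-0.3620·3.441261)/(1 − 4.687022)
= -1.245761/-3.687022 = 0.337877

Final: 0.337877


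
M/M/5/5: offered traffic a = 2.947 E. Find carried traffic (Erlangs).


B(5,2.947) = 0.105545 (Erlang-B)
Carried load = a(1 − B) = 2.947·(1 − 0.105545) = 2.947·0.894455 = 2.6360 E

Final: 2.6360 Erlangs


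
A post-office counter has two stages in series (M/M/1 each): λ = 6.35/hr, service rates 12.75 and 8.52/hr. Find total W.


Each node sees arrival rate λ = 6.35/hr (tandem ⇒ throughput preserved).
W₁ = 1/(μ₁−λ) = 1/(12.75−6.35) = 0.15625 hr
W₂ = 1/(μ₂−λ) = 1/(8.52−6.35) = 0.46083 hr
W_total = W₁ + W₂ = 0.15625 + 0.46083 = 0.61708 hr

Final: 0.61708 hr


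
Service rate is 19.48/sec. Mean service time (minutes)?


Mean service time = 1/μ = 1/19.48 second = 0.05133 second
In minutes: 0.05133 × 0.0166667 = 0.0008556 min

Final: 0.0008556 min


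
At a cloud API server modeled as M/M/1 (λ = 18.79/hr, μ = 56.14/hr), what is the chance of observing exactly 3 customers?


ρ = 18.79/56.14 = 0.3347
P_n = (1−ρ)·ρ^n = (1 − 0.3347)·0.3347^3 = 0.6653·0.037494 = 0.024945

Final: 0.024945


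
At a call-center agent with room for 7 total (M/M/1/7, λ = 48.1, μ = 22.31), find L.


ρ = 48.1/22.31 = 2.1560
L = ρ[1 − (K+1)ρ^K + Kρ^(K+1)] / [(1−ρ)(1−ρ^(K+1))]
Numerator: 2.1560·(1 − 8·216.530233 + 7·466.835688) = 3312.901950
Denominator: (-1.1560)·(-465.835688) = 538.498538
L = 3312.901950/538.498538 = 6.1521

Final: 6.1521


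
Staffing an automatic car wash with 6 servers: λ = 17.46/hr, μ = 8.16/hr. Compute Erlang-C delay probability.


a = λ/μ = 2.1397; ρ = a/6 = 0.3566
P₀ = 0.117427 (from M/M/c formula)
C(c,a) = [a^c/(c!(1−ρ))]·P₀ = [95.96757/(720·0.6434)]·0.117427
= 0.20717·0.117427 = 0.024327

Final: 0.024327


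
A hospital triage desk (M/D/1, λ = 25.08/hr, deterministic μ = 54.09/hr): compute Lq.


ρ = 25.08/54.09 = 0.4637
M/D/1: Lq = ρ²/(2(1−ρ)) = 0.2150/(2·0.5363) = 0.20043

Final: 0.20043


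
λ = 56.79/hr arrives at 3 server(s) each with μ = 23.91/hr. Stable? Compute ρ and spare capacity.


Total capacity cμ = 3·23.91 = 71.73/hr
ρ = λ/(cμ) = 56.79/71.73 = 0.7917
Stable ⇔ ρ < 1: YES
Spare capacity = cμ − λ = 71.73 − 56.79 = 14.94/hr

Final: ρ = 0.7917; stable; margin = 14.94/hr


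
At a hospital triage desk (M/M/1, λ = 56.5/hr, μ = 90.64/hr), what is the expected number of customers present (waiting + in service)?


ρ = λ/μ = 56.5/90.64 = 0.6233
L = ρ/(1−ρ) = 0.6233/(1 − 0.6233) = 0.6233/0.3767 = 1.6550

Final: 1.6550


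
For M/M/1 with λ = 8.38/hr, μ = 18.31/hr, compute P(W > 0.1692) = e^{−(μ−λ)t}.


W ~ Exponential(μ−λ) for M/M/1.
μ − λ = 18.31 − 8.38 = 9.9300
P(W > t) = e^{−(μ−λ)t} = e^{−1.6802} = 0.186345

Final: 0.186345


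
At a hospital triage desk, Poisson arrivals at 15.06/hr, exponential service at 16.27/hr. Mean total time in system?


W = 1/(μ−λ) = 1/(16.27 − 15.06) = 1/1.21 = 0.8264 hr

Final: 0.8264 hr


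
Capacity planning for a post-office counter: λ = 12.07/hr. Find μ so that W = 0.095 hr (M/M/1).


W = 1/(μ−λ) ⇒ μ − λ = 1/W = 1/0.095 = 10.5263
μ = λ + 1/W = 12.07 + 10.5263 = 22.5963 per hr

Final: 22.5963 /hr


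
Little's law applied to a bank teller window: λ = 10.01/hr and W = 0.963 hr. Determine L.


L = λW = 10.01·0.963 = 9.6396

Final: 9.6396


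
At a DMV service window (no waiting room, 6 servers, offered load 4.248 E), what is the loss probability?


B(c,a) = (a^c/c!) / Σ_{k=0}^{c} a^k/k!
a^6/6! = 8.161586
Σ terms (k=0..6): 1.00000 + 4.24800 + 9.02275 + 12.77622 + 13.56834 + 11.52766 + 8.16159 = 60.304561
B = 8.161586/60.304561 = 0.135339

Final: 0.135339


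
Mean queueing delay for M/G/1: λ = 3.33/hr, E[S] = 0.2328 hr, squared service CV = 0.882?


ρ = λ·E[S] = 3.33·0.2328 = 0.7752
E[S²] = E[S]²(1+C_s²) = 0.2328²·(1+0.882) = 0.101997
Wq = λ·E[S²]/(2(1−ρ)) = 3.33·0.101997/(2·0.2248) = 0.75553 hr

Final: 0.75553 hr


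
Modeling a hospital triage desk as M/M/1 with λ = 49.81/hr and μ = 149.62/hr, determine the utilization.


ρ = λ/μ = 49.81/149.62 = 0.3329

Final: 0.3329


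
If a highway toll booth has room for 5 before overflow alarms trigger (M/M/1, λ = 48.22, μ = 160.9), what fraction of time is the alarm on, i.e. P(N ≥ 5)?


ρ = 48.22/160.9 = 0.2997
P(N ≥ n) = ρ^n = 0.2997^5 = 0.002417

Final: 0.002417


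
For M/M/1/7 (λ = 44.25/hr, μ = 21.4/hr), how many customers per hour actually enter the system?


ρ = 2.0678; P_K = (1−ρ)ρ^7/(1−ρ^8) = 0.517934
λ_eff = λ(1 − P_K) = 44.25·(1 − 0.517934) = 44.25·0.482066 = 21.3314 /hr

Final: 21.3314 /hr


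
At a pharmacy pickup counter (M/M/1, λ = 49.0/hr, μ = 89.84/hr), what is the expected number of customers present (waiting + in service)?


ρ = λ/μ = 49.0/89.84 = 0.5454
L = ρ/(1−ρ) = 0.5454/(1 − 0.5454) = 0.5454/0.4546 = 1.1998

Final: 1.1998


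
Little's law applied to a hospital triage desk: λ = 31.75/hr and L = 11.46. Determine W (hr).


W = L/λ = 11.46/31.75 = 0.3609 hr

Final: 0.3609 hr


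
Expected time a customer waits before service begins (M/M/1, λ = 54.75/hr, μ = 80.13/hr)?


ρ = 54.75/80.13 = 0.6833
Wq = ρ/(μ−λ) = 0.6833/(80.13 − 54.75) = 0.6833/25.38 = 0.02692 hr

Final: 0.02692 hr


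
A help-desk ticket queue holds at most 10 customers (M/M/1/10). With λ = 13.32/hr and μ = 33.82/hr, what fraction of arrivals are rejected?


ρ = λ/μ = 13.32/33.82 = 0.3938
P_K = (1−ρ)ρ^K/(1−ρ^(K+1)) = (0.6062·0.00008981)/(1 − 0.00003537)
= 0.00005444/0.999965 = 0.00005444

Final: 0.00005444


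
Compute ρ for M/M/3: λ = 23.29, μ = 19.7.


ρ = λ/(cμ) = 23.29/(3·19.7) = 23.29/59.10 = 0.3941

Final: 0.3941


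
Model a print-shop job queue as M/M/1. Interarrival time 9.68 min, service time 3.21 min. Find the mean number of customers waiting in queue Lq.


λ = 60/9.68 = 6.1983 /hr
μ = 60/3.21 = 18.6916 /hr
ρ = λ/μ = 6.1983/18.6916 = 0.3316
Lq = ρ²/(1−ρ) = 0.1100/0.6684 = 0.1645

Final: 0.1645


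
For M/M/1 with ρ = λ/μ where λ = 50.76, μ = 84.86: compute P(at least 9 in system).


ρ = 50.76/84.86 = 0.5982
P(N ≥ n) = ρ^n = 0.5982^9 = 0.009803

Final: 0.009803


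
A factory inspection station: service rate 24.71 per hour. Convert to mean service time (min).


Mean service time = 1/μ = 1/24.71 hour = 0.04047 hour
In minutes: 0.04047 × 60 = 2.4282 min

Final: 2.4282 min


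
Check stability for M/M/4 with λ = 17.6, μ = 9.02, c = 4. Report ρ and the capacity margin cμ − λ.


Total capacity cμ = 4·9.02 = 36.08/hr
ρ = λ/(cμ) = 17.6/36.08 = 0.4878
Stable ⇔ ρ < 1: YES
Spare capacity = cμ − λ = 36.08 − 17.6 = 18.48/hr

Final: ρ = 0.4878; stable; margin = 18.48/hr


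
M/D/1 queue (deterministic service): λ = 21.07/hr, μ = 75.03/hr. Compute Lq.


ρ = 21.07/75.03 = 0.2808
M/D/1: Lq = ρ²/(2(1−ρ)) = 0.07886/(2·0.7192) = 0.05483

Final: 0.05483


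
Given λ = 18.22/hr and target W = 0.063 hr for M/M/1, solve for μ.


W = 1/(μ−λ) ⇒ μ − λ = 1/W = 1/0.063 = 15.8730
μ = λ + 1/W = 18.22 + 15.8730 = 34.0930 per hr

Final: 34.0930 /hr


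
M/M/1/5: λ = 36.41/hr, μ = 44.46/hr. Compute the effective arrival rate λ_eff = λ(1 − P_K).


ρ = 0.8189; P_K = (1−ρ)ρ^5/(1−ρ^6) = 0.095502
λ_eff = λ(1 − P_K) = 36.41·(1 − 0.095502) = 36.41·0.904498 = 32.9328 /hr

Final: 32.9328 /hr


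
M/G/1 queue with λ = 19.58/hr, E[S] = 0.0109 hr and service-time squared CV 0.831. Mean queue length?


ρ = λ·E[S] = 19.58·0.0109 = 0.2134
Lq = ρ²(1+C_s²)/(2(1−ρ)) = 0.04555·(1+0.831)/(2·0.7866)
= 0.04555·1.8310/1.5732 = 0.05301

Final: 0.05301


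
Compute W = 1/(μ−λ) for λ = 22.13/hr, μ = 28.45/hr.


W = 1/(μ−λ) = 1/(28.45 − 22.13) = 1/6.32 = 0.1582 hr

Final: 0.1582 hr


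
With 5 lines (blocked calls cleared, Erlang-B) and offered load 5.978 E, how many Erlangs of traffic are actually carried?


B(5,5.978) = 0.358862 (Erlang-B)
Carried load = a(1 − B) = 5.978·(1 − 0.358862) = 5.978·0.641138 = 3.8327 E

Final: 3.8327 Erlangs


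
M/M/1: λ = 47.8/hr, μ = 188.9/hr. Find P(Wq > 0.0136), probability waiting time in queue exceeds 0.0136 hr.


ρ = 47.8/188.9 = 0.2530
P(Wq > t) = ρ·e^{−(μ−λ)t} = 0.2530·e^{−1.9190}
= 0.2530·0.146760 = 0.037137

Final: 0.037137


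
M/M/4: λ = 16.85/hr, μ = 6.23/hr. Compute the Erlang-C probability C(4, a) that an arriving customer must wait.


a = λ/μ = 2.7047; ρ = a/4 = 0.6762
P₀ = 0.056997 (from M/M/c formula)
C(c,a) = [a^c/(c!(1−ρ))]·P₀ = [53.51154/(24·0.3238)]·0.056997
= 6.88511·0.056997 = 0.392429

Final: 0.392429


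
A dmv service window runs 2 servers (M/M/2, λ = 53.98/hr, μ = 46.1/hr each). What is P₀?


a = λ/μ = 53.98/46.1 = 1.1709; ρ = a/c = 0.5855
Σ_{k=0}^{1} a^k/k! (terms k=0..1) = 1.00000 + 1.17093 = 2.17093
Tail: a^2/(2!(1−ρ)) = 1.37108/(2·0.4145) = 1.65377
P₀ = 1/(2.17093 + 1.65377) = 1/3.82470 = 0.261458

Final: 0.261458


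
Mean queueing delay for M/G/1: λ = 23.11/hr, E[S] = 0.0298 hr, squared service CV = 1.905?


ρ = λ·E[S] = 23.11·0.0298 = 0.6887
E[S²] = E[S]²(1+C_s²) = 0.0298²·(1+1.905) = 0.002580
Wq = λ·E[S²]/(2(1−ρ)) = 23.11·0.002580/(2·0.3113) = 0.09575 hr

Final: 0.09575 hr


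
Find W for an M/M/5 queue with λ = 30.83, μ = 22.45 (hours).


a = 1.3733; ρ = 0.2747; P₀ = 0.253026
Lq = P₀·a^c·ρ/(c!(1−ρ)²) = 0.005376
Wq = Lq/λ = 0.005376/30.83 = 0.0001744 hr
W = Wq + 1/μ = 0.0001744 + 0.04454 = 0.04472 hr

Final: 0.04472 hr


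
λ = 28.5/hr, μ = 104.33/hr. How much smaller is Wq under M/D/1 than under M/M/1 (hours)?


ρ = 28.5/104.33 = 0.2732
Wq(M/M/1) = ρ/(μ−λ) = 0.2732/75.83 = 0.003602 hr
Wq(M/D/1) = ρ/(2(μ−λ)) = 0.001801 hr
Savings = 0.003602 − 0.001801 = 0.001801 hr

Final: 0.001801 hr


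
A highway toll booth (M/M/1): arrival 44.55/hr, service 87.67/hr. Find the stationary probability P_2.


ρ = 44.55/87.67 = 0.5082
P_n = (1−ρ)·ρ^n = (1 − 0.5082)·0.5082^2 = 0.4918·0.258222 = 0.127005

Final: 0.127005


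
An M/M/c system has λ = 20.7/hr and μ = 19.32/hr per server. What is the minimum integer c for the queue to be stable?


Stability requires cμ > λ ⇔ c > λ/μ.
λ/μ = 20.7/19.32 = 1.0714
Minimum integer c = ⌊1.0714⌋ + 1 = 2
Check: 2·19.32 = 38.64 > 20.7, while 1·19.32 = 19.32 ≤ 20.7

Final: 2 servers


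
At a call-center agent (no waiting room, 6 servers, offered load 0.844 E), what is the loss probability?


B(c,a) = (a^c/c!) / Σ_{k=0}^{c} a^k/k!
a^6/6! = 0.0005020
Σ terms (k=0..6): 1.00000 + 0.84400 + 0.35617 + 0.10020 + 0.02114 + 0.003569 + 0.0005020 = 2.325583
B = 0.0005020/2.325583 = 0.0002159

Final: 0.0002159


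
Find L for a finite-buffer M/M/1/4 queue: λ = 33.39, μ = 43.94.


ρ = 33.39/43.94 = 0.7599
L = ρ[1 − (K+1)ρ^K + Kρ^(K+1)] / [(1−ρ)(1−ρ^(K+1))]
Numerator: 0.7599·(1 − 5·0.333446 + 4·0.253386) = 0.263163
Denominator: (0.2401)·(0.746614) = 0.179262
L = 0.263163/0.179262 = 1.4680

Final: 1.4680


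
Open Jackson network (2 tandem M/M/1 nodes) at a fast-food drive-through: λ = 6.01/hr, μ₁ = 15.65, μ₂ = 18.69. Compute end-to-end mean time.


Each node sees arrival rate λ = 6.01/hr (tandem ⇒ throughput preserved).
W₁ = 1/(μ₁−λ) = 1/(15.65−6.01) = 0.10373 hr
W₂ = 1/(μ₂−λ) = 1/(18.69−6.01) = 0.07886 hr
W_total = W₁ + W₂ = 0.10373 + 0.07886 = 0.18260 hr

Final: 0.18260 hr


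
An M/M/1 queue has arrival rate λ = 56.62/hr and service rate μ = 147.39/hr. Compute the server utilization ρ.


ρ = λ/μ = 56.62/147.39 = 0.3842

Final: 0.3842


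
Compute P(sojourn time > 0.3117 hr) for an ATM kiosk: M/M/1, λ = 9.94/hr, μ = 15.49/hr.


W ~ Exponential(μ−λ) for M/M/1.
μ − λ = 15.49 − 9.94 = 5.5500
P(W > t) = e^{−(μ−λ)t} = e^{−1.7299} = 0.177296

Final: 0.177296


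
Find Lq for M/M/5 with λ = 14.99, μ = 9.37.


a = λ/μ = 1.5998; ρ = a/5 = 0.3200
P₀ = 0.201484
Lq = P₀·a^c·ρ / (c!·(1−ρ)²) = 0.201484·10.47877·0.3200/(120·0.46246)
= 0.01217

Final: 0.01217


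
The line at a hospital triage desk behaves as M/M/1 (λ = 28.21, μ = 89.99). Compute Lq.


ρ = 28.21/89.99 = 0.3135
Lq = ρ²/(1−ρ) = 0.09827/0.6865 = 0.1431

Final: 0.1431


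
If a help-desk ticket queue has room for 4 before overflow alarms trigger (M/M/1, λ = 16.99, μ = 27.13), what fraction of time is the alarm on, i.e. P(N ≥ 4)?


ρ = 16.99/27.13 = 0.6262
P(N ≥ n) = ρ^n = 0.6262^4 = 0.153806

Final: 0.153806


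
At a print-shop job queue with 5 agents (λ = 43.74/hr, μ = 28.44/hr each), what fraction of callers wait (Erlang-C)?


a = λ/μ = 1.5380; ρ = a/5 = 0.3076
P₀ = 0.214424 (from M/M/c formula)
C(c,a) = [a^c/(c!(1−ρ))]·P₀ = [8.60490/(120·0.6924)]·0.214424
= 0.10356·0.214424 = 0.022206

Final: 0.022206


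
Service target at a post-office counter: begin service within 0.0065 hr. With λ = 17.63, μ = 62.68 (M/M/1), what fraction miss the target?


ρ = 17.63/62.68 = 0.2813
P(Wq > t) = ρ·e^{−(μ−λ)t} = 0.2813·e^{−0.2928}
= 0.2813·0.746153 = 0.209870

Final: 0.209870


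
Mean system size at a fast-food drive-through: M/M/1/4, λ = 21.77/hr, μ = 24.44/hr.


ρ = 21.77/24.44 = 0.8908
L = ρ[1 − (K+1)ρ^K + Kρ^(K+1)] / [(1−ρ)(1−ρ^(K+1))]
Numerator: 0.8908·(1 − 5·0.629548 + 4·0.560772) = 0.084930
Denominator: (0.1092)·(0.439228) = 0.047984
L = 0.084930/0.047984 = 1.7700

Final: 1.7700


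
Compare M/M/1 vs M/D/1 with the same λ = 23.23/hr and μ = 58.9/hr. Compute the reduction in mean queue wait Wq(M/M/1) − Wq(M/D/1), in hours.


ρ = 23.23/58.9 = 0.3944
Wq(M/M/1) = ρ/(μ−λ) = 0.3944/35.67 = 0.01106 hr
Wq(M/D/1) = ρ/(2(μ−λ)) = 0.005528 hr
Savings = 0.01106 − 0.005528 = 0.005528 hr

Final: 0.005528 hr


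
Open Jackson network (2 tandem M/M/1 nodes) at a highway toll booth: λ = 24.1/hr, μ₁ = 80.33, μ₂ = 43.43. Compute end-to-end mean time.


Each node sees arrival rate λ = 24.1/hr (tandem ⇒ throughput preserved).
W₁ = 1/(μ₁−λ) = 1/(80.33−24.1) = 0.01778 hr
W₂ = 1/(μ₂−λ) = 1/(43.43−24.1) = 0.05173 hr
W_total = W₁ + W₂ = 0.01778 + 0.05173 = 0.06952 hr

Final: 0.06952 hr


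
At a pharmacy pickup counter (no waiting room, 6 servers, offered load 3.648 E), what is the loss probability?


B(c,a) = (a^c/c!) / Σ_{k=0}^{c} a^k/k!
a^6/6! = 3.273380
Σ terms (k=0..6): 1.00000 + 3.64800 + 6.65395 + 8.09121 + 7.37918 + 5.38385 + 3.27338 = 35.429567
B = 3.273380/35.429567 = 0.092391

Final: 0.092391


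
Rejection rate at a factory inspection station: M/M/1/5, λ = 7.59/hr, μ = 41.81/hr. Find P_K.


ρ = λ/μ = 7.59/41.81 = 0.1815
P_K = (1−ρ)ρ^K/(1−ρ^(K+1)) = (0.8185·0.0001972)/(1 − 0.00003579)
= 0.0001614/0.999964 = 0.0001614

Final: 0.0001614
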